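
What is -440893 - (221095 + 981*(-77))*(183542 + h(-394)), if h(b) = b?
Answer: -26659097477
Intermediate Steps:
-440893 - (221095 + 981*(-77))*(183542 + h(-394)) = -440893 - (221095 + 981*(-77))*(183542 - 394) = -440893 - (221095 - 75537)*183148 = -440893 - 145558*183148 = -440893 - 1*26658656584 = -440893 - 26658656584 = -26659097477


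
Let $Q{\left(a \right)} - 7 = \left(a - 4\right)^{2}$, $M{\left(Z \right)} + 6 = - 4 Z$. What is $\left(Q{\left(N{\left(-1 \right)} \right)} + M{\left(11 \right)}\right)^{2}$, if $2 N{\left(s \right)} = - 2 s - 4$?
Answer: $324$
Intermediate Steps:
$M{\left(Z \right)} = -6 - 4 Z$
$N{\left(s \right)} = -2 - s$ ($N{\left(s \right)} = \frac{- 2 s - 4}{2} = \frac{-4 - 2 s}{2} = -2 - s$)
$Q{\left(a \right)} = 7 + \left(-4 + a\right)^{2}$ ($Q{\left(a \right)} = 7 + \left(a - 4\right)^{2} = 7 + \left(-4 + a\right)^{2}$)
$\left(Q{\left(N{\left(-1 \right)} \right)} + M{\left(11 \right)}\right)^{2} = \left(\left(7 + \left(-4 - 1\right)^{2}\right) - 50\right)^{2} = \left(\left(7 + \left(-5\right)^{2}\right) - 50\right)^{2} = \left(\left(7 + 25\right) - 50\right)^{2} = \left(32 - 50\right)^{2} = \left(-18\right)^{2} = 324$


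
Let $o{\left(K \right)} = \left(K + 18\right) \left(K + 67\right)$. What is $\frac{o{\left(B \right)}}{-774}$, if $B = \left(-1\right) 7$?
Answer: $- \frac{110}{129} \approx -0.85271$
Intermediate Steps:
$B = -7$
$o{\left(K \right)} = \left(18 + K\right) \left(67 + K\right)$
$\frac{o{\left(B \right)}}{-774} = \frac{1206 + \left(-7\right)^{2} + 85 \left(-7\right)}{-774} = \left(1206 + 49 - 595\right) \left(- \frac{1}{774}\right) = 660 \left(- \frac{1}{774}\right) = - \frac{110}{129}$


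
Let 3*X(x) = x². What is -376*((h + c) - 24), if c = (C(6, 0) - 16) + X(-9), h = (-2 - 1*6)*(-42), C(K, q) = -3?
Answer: -120320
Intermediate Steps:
h = 336 (h = (-2 - 6)*(-42) = -8*(-42) = 336)
X(x) = x²/3
c = 8 (c = (-3 - 16) + (⅓)*(-9)² = -19 + (⅓)*81 = -19 + 27 = 8)
-376*((h + c) - 24) = -376*((336 + 8) - 24) = -376*(344 - 24) = -376*320 = -120320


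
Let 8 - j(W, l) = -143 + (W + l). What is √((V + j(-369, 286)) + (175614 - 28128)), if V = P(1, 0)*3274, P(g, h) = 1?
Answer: √150994 ≈ 388.58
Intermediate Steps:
j(W, l) = 151 - W - l (j(W, l) = 8 - (-143 + (W + l)) = 8 - (-143 + W + l) = 8 + (143 - W - l) = 151 - W - l)
V = 3274 (V = 1*3274 = 3274)
√((V + j(-369, 286)) + (175614 - 28128)) = √((3274 + (151 - 1*(-369) - 1*286)) + (175614 - 28128)) = √((3274 + (151 + 369 - 286)) + 147486) = √((3274 + 234) + 147486) = √(3508 + 147486) = √150994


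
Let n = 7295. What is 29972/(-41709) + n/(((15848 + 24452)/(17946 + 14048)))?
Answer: 973351548547/168087270 ≈ 5790.8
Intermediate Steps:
29972/(-41709) + n/(((15848 + 24452)/(17946 + 14048))) = 29972/(-41709) + 7295/(((15848 + 24452)/(17946 + 14048))) = 29972*(-1/41709) + 7295/((40300/31994)) = -29972/41709 + 7295/((40300*(1/31994))) = -29972/41709 + 7295/(20150/15997) = -29972/41709 + 7295*(15997/20150) = -29972/41709 + 23339623/4030 = 973351548547/168087270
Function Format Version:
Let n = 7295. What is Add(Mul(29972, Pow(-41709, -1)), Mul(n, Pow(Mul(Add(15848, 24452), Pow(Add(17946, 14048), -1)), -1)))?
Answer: Rational(973351548547, 168087270) ≈ 5790.8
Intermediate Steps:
Add(Mul(29972, Pow(-41709, -1)), Mul(n, Pow(Mul(Add(15848, 24452), Pow(Add(17946, 14048), -1)), -1))) = Add(Mul(29972, Pow(-41709, -1)), Mul(7295, Pow(Mul(Add(15848, 24452), Pow(Add(17946, 14048), -1)), -1))) = Add(Mul(29972, Rational(-1, 41709)), Mul(7295, Pow(Mul(40300, Pow(31994, -1)), -1))) = Add(Rational(-29972, 41709), Mul(7295, Pow(Mul(40300, Rational(1, 31994)), -1))) = Add(Rational(-29972, 41709), Mul(7295, Pow(Rational(20150, 15997), -1))) = Add(Rational(-29972, 41709), Mul(7295, Rational(15997, 20150))) = Add(Rational(-29972, 41709), Rational(23339623, 4030)) = Rational(973351548547, 168087270)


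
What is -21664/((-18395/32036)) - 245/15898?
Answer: 11033651111017/292443710 ≈ 37729.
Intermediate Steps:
-21664/((-18395/32036)) - 245/15898 = -21664/((-18395*1/32036)) - 245*1/15898 = -21664/(-18395/32036) - 245/15898 = -21664*(-32036/18395) - 245/15898 = 694027904/18395 - 245/15898 = 11033651111017/292443710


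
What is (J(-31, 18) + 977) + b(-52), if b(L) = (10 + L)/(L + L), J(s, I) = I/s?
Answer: 1574639/1612 ≈ 976.82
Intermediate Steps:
b(L) = (10 + L)/(2*L) (b(L) = (10 + L)/((2*L)) = (10 + L)*(1/(2*L)) = (10 + L)/(2*L))
(J(-31, 18) + 977) + b(-52) = (18/(-31) + 977) + (½)*(10 - 52)/(-52) = (18*(-1/31) + 977) + (½)*(-1/52)*(-42) = (-18/31 + 977) + 21/52 = 30269/31 + 21/52 = 1574639/1612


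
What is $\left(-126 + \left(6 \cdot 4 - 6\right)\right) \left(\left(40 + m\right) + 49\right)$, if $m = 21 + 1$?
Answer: $-11988$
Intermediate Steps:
$m = 22$
$\left(-126 + \left(6 \cdot 4 - 6\right)\right) \left(\left(40 + m\right) + 49\right) = \left(-126 + \left(6 \cdot 4 - 6\right)\right) \left(\left(40 + 22\right) + 49\right) = \left(-126 + \left(24 - 6\right)\right) \left(62 + 49\right) = \left(-126 + 18\right) 111 = \left(-108\right) 111 = -11988$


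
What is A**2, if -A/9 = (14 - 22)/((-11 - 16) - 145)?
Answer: 324/1849 ≈ 0.17523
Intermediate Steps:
A = -18/43 (A = -9*(14 - 22)/((-11 - 16) - 145) = -(-72)/(-27 - 145) = -(-72)/(-172) = -(-72)*(-1)/172 = -9*2/43 = -18/43 ≈ -0.41860)
A**2 = (-18/43)**2 = 324/1849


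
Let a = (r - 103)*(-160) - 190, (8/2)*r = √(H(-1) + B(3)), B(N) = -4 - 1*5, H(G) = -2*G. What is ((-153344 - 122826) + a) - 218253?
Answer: -478133 - 40*I*√7 ≈ -4.7813e+5 - 105.83*I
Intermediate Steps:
B(N) = -9 (B(N) = -4 - 5 = -9)
r = I*√7/4 (r = √(-2*(-1) - 9)/4 = √(2 - 9)/4 = √(-7)/4 = (I*√7)/4 = I*√7/4 ≈ 0.66144*I)
a = 16290 - 40*I*√7 (a = (I*√7/4 - 103)*(-160) - 190 = (-103 + I*√7/4)*(-160) - 190 = (16480 - 40*I*√7) - 190 = 16290 - 40*I*√7 ≈ 16290.0 - 105.83*I)
((-153344 - 122826) + a) - 218253 = ((-153344 - 122826) + (16290 - 40*I*√7)) - 218253 = (-276170 + (16290 - 40*I*√7)) - 218253 = (-259880 - 40*I*√7) - 218253 = -478133 - 40*I*√7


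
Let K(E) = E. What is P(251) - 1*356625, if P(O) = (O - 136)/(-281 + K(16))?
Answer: -18901148/53 ≈ -3.5663e+5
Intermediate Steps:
P(O) = 136/265 - O/265 (P(O) = (O - 136)/(-281 + 16) = (-136 + O)/(-265) = (-136 + O)*(-1/265) = 136/265 - O/265)
P(251) - 1*356625 = (136/265 - 1/265*251) - 1*356625 = (136/265 - 251/265) - 356625 = -23/53 - 356625 = -18901148/53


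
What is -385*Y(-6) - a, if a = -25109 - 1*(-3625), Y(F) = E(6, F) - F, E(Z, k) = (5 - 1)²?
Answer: 13014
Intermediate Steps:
E(Z, k) = 16 (E(Z, k) = 4² = 16)
Y(F) = 16 - F
a = -21484 (a = -25109 + 3625 = -21484)
-385*Y(-6) - a = -385*(16 - 1*(-6)) - 1*(-21484) = -385*(16 + 6) + 21484 = -385*22 + 21484 = -8470 + 21484 = 13014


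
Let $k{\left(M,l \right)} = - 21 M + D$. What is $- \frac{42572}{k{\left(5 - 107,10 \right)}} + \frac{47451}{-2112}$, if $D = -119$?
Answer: $- \frac{61968479}{1424192} \approx -43.511$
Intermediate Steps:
$k{\left(M,l \right)} = -119 - 21 M$ ($k{\left(M,l \right)} = - 21 M - 119 = -119 - 21 M$)
$- \frac{42572}{k{\left(5 - 107,10 \right)}} + \frac{47451}{-2112} = - \frac{42572}{-119 - 21 \left(5 - 107\right)} + \frac{47451}{-2112} = - \frac{42572}{-119 - 21 \left(5 - 107\right)} + 47451 \left(- \frac{1}{2112}\right) = - \frac{42572}{-119 - -2142} - \frac{15817}{704} = - \frac{42572}{-119 + 2142} - \frac{15817}{704} = - \frac{42572}{2023} - \frac{15817}{704} = - \frac{61968479}{1424192}$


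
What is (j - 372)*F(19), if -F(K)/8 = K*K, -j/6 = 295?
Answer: 6186096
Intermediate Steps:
j = -1770 (j = -6*295 = -1770)
F(K) = -8*K² (F(K) = -8*K*K = -8*K²)
(j - 372)*F(19) = (-1770 - 372)*(-8*19²) = -(-17136)*361 = -2142*(-2888) = 6186096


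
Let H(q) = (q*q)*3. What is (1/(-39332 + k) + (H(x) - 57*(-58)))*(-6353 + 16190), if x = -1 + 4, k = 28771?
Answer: 346260550644/10561 ≈ 3.2787e+7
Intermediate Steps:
x = 3
H(q) = 3*q² (H(q) = q²*3 = 3*q²)
(1/(-39332 + k) + (H(x) - 57*(-58)))*(-6353 + 16190) = (1/(-39332 + 28771) + (3*3² - 57*(-58)))*(-6353 + 16190) = (1/(-10561) + (3*9 + 3306))*9837 = (-1/10561 + (27 + 3306))*9837 = (-1/10561 + 3333)*9837 = (35199812/10561)*9837 = 346260550644/10561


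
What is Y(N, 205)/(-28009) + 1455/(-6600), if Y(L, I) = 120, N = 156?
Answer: -2769673/12323960 ≈ -0.22474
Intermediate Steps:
Y(N, 205)/(-28009) + 1455/(-6600) = 120/(-28009) + 1455/(-6600) = 120*(-1/28009) + 1455*(-1/6600) = -120/28009 - 97/440 = -2769673/12323960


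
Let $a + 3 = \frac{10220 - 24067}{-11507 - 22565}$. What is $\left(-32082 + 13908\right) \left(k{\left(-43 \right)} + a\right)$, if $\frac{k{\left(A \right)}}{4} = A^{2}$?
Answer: $- \frac{2289089295441}{17036} \approx -1.3437 \cdot 10^{8}$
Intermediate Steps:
$k{\left(A \right)} = 4 A^{2}$
$a = - \frac{88369}{34072}$ ($a = -3 + \frac{10220 - 24067}{-11507 - 22565} = -3 - \frac{13847}{-34072} = -3 - - \frac{13847}{34072} = -3 + \frac{13847}{34072} = - \frac{88369}{34072} \approx -2.5936$)
$\left(-32082 + 13908\right) \left(k{\left(-43 \right)} + a\right) = \left(-32082 + 13908\right) \left(4 \left(-43\right)^{2} - \frac{88369}{34072}\right) = - 18174 \left(4 \cdot 1849 - \frac{88369}{34072}\right) = - 18174 \left(7396 - \frac{88369}{34072}\right) = \left(-18174\right) \frac{251908143}{34072} = - \frac{2289089295441}{17036}$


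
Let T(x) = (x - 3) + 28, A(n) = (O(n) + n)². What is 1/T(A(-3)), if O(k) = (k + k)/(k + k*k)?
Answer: 1/41 ≈ 0.024390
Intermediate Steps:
O(k) = 2*k/(k + k²) (O(k) = (2*k)/(k + k²) = 2*k/(k + k²))
A(n) = (n + 2/(1 + n))² (A(n) = (2/(1 + n) + n)² = (n + 2/(1 + n))²)
T(x) = 25 + x (T(x) = (-3 + x) + 28 = 25 + x)
1/T(A(-3)) = 1/(25 + (-3 + 2/(1 - 3))²) = 1/(25 + (-3 + 2/(-2))²) = 1/(25 + (-3 + 2*(-½))²) = 1/(25 + (-3 - 1)²) = 1/(25 + (-4)²) = 1/(25 + 16) = 1/41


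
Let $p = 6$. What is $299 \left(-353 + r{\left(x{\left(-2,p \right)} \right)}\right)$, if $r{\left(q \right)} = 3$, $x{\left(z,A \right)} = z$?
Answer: $-104650$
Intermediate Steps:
$299 \left(-353 + r{\left(x{\left(-2,p \right)} \right)}\right) = 299 \left(-353 + 3\right) = 299 \left(-350\right) = -104650$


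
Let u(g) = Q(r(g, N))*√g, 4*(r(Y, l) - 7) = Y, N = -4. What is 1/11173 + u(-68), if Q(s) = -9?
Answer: 1/11173 - 18*I*√17 ≈ 8.9501e-5 - 74.216*I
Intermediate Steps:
r(Y, l) = 7 + Y/4
u(g) = -9*√g
1/11173 + u(-68) = 1/11173 - 18*I*√17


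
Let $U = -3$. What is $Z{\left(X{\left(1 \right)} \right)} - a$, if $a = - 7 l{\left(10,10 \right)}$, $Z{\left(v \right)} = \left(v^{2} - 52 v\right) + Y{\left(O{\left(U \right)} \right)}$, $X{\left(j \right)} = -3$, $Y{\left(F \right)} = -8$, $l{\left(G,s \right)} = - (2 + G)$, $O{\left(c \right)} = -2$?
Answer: $73$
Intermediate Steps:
$l{\left(G,s \right)} = -2 - G$
$Z{\left(v \right)} = -8 + v^{2} - 52 v$ ($Z{\left(v \right)} = \left(v^{2} - 52 v\right) - 8 = -8 + v^{2} - 52 v$)
$a = 84$ ($a = - 7 \left(-2 - 10\right) = \left(-7\right) \left(-12\right) = 84$)
$Z{\left(X{\left(1 \right)} \right)} - a = \left(-8 + \left(-3\right)^{2} - -156\right) - 84 = \left(-8 + 9 + 156\right) - 84 = 157 - 84 = 73$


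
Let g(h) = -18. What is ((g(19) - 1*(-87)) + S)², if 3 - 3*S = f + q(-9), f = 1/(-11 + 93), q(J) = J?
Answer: 322453849/60516 ≈ 5328.4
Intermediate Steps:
f = 1/82 ≈ 0.012195
S = 983/246 (S = 1 - (1/82 - 9)/3 = 1 - ⅓*(-737/82) = 1 + 737/246 = 983/246 ≈ 3.9959)
((g(19) - 1*(-87)) + S)² = ((-18 - 1*(-87)) + 983/246)² = ((-18 + 87) + 983/246)² = (69 + 983/246)² = (17957/246)² = 322453849/60516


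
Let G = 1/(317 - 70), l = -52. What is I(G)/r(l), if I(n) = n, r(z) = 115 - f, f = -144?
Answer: 1/63973 ≈ 1.5632e-5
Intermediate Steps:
r(z) = 259 (r(z) = 115 - 1*(-144) = 115 + 144 = 259)
G = 1/247 ≈ 0.0040486
I(G)/r(l) = (1/247)/259 = (1/247)*(1/259) = 1/63973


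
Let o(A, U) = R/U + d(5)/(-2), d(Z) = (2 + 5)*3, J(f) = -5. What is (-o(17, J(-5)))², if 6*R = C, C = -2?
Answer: 97969/900 ≈ 108.85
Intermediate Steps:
d(Z) = 21 (d(Z) = 7*3 = 21)
R = -⅓ (R = (⅙)*(-2) = -⅓ ≈ -0.33333)
o(A, U) = -21/2 - 1/(3*U) (o(A, U) = -1/(3*U) + 21/(-2) = -1/(3*U) + 21*(-½) = -1/(3*U) - 21/2 = -21/2 - 1/(3*U))
(-o(17, J(-5)))² = (-(-2 - 63*(-5))/(6*(-5)))² = (-(-1)*(-2 + 315)/(6*5))² = (-(-1)*313/(6*5))² = (-1*(-313/30))² = (313/30)² = 97969/900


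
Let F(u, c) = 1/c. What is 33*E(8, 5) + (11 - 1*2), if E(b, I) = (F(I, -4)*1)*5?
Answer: -129/4 ≈ -32.250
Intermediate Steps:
F(u, c) = 1/c
E(b, I) = -5/4 (E(b, I) = (1/(-4))*5 = -1/4*1*5 = -1/4*5 = -5/4)
33*E(8, 5) + (11 - 1*2) = 33*(-5/4) + (11 - 1*2) = -165/4 + (11 - 2) = -165/4 + 9 = -129/4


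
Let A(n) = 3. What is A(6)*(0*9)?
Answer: 0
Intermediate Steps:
A(6)*(0*9) = 3*(0*9) = 3*0 = 0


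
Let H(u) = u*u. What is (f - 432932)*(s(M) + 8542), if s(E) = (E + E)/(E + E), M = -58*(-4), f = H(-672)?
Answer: 159344036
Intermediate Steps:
H(u) = u²
f = 451584 (f = (-672)² = 451584)
M = 232
s(E) = 1 (s(E) = (2*E)/((2*E)) = (2*E)*(1/(2*E)) = 1)
(f - 432932)*(s(M) + 8542) = (451584 - 432932)*(1 + 8542) = 18652*8543 = 159344036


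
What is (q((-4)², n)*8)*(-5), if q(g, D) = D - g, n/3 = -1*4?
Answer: 1120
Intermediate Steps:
n = -12 (n = 3*(-1*4) = 3*(-4) = -12)
(q((-4)², n)*8)*(-5) = ((-12 - 1*(-4)²)*8)*(-5) = ((-12 - 1*16)*8)*(-5) = ((-12 - 16)*8)*(-5) = -28*8*(-5) = -224*(-5) = 1120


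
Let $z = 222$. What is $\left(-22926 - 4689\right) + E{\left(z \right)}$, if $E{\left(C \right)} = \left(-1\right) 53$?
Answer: $-27668$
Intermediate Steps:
$E{\left(C \right)} = -53$
$\left(-22926 - 4689\right) + E{\left(z \right)} = \left(-22926 - 4689\right) - 53 = -27615 - 53 = -27668$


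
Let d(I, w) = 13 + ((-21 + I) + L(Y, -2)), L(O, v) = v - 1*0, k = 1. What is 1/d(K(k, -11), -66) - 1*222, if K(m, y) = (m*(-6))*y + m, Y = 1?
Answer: -12653/57 ≈ -221.98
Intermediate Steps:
L(O, v) = v (L(O, v) = v + 0 = v)
K(m, y) = m - 6*m*y (K(m, y) = (-6*m)*y + m = -6*m*y + m = m - 6*m*y)
d(I, w) = -10 + I (d(I, w) = 13 + ((-21 + I) - 2) = 13 + (-23 + I) = -10 + I)
1/d(K(k, -11), -66) - 1*222 = 1/(-10 + 1*(1 - 6*(-11))) - 1*222 = 1/(-10 + 1*(1 + 66)) - 222 = 1/(-10 + 1*67) - 222 = 1/(-10 + 67) - 222 = 1/57 - 222 = -12653/57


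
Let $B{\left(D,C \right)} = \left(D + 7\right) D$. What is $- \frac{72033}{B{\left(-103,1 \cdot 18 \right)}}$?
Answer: $- \frac{24011}{3296} \approx -7.2849$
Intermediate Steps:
$B{\left(D,C \right)} = D \left(7 + D\right)$ ($B{\left(D,C \right)} = \left(7 + D\right) D = D \left(7 + D\right)$)
$- \frac{72033}{B{\left(-103,1 \cdot 18 \right)}} = - \frac{72033}{\left(-103\right) \left(7 - 103\right)} = - \frac{72033}{\left(-103\right) \left(-96\right)} = - \frac{72033}{9888} = \left(-72033\right) \frac{1}{9888} = - \frac{24011}{3296}$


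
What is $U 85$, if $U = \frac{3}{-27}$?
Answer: $- \frac{85}{9} \approx -9.4444$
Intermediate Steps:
$U = - \frac{1}{9}$ ($U = 3 \left(- \frac{1}{27}\right) = - \frac{1}{9} \approx -0.11111$)
$U 85 = \left(- \frac{1}{9}\right) 85 = - \frac{85}{9}$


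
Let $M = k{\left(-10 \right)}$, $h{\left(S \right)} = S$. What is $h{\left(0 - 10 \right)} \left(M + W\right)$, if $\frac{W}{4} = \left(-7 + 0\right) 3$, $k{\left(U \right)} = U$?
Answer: $940$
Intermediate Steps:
$M = -10$
$W = -84$ ($W = 4 \left(-7 + 0\right) 3 = 4 \left(\left(-7\right) 3\right) = 4 \left(-21\right) = -84$)
$h{\left(0 - 10 \right)} \left(M + W\right) = \left(0 - 10\right) \left(-10 - 84\right) = \left(0 - 10\right) \left(-94\right) = \left(-10\right) \left(-94\right) = 940$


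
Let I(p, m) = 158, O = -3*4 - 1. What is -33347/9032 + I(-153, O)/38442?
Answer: -640249159/173604072 ≈ -3.6880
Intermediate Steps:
O = -13 (O = -12 - 1 = -13)
-33347/9032 + I(-153, O)/38442 = -33347/9032 + 158/38442 = -33347*1/9032 + 158*(1/38442) = -33347/9032 + 79/19221 = -640249159/173604072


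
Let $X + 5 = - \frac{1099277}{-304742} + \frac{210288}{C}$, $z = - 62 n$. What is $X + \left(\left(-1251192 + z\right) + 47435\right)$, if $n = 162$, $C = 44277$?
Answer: $- \frac{5459282097354993}{4497687178} \approx -1.2138 \cdot 10^{6}$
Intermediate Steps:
$z = -10044$ ($z = \left(-62\right) 162 = -10044$)
$X = \frac{15096988585}{4497687178}$ ($X = -5 + \left(- \frac{1099277}{-304742} + \frac{210288}{44277}\right) = -5 + \left(\left(-1099277\right) \left(- \frac{1}{304742}\right) + 210288 \cdot \frac{1}{44277}\right) = -5 + \left(\frac{1099277}{304742} + \frac{70096}{14759}\right) = -5 + \frac{37585424475}{4497687178} = \frac{15096988585}{4497687178} \approx 3.3566$)
$X + \left(\left(-1251192 + z\right) + 47435\right) = \frac{15096988585}{4497687178} + \left(\left(-1251192 - 10044\right) + 47435\right) = \frac{15096988585}{4497687178} + \left(-1261236 + 47435\right) = \frac{15096988585}{4497687178} - 1213801 = - \frac{5459282097354993}{4497687178}$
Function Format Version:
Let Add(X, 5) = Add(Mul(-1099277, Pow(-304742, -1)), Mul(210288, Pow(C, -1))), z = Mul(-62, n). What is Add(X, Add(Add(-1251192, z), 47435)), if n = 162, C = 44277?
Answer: Rational(-5459282097354993, 4497687178) ≈ -1.2138e+6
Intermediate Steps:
z = -10044 (z = Mul(-62, 162) = -10044)
X = Rational(15096988585, 4497687178) (X = Add(-5, Add(Mul(-1099277, Pow(-304742, -1)), Mul(210288, Pow(44277, -1)))) = Add(-5, Add(Mul(-1099277, Rational(-1, 304742)), Mul(210288, Rational(1, 44277)))) = Add(-5, Add(Rational(1099277, 304742), Rational(70096, 14759))) = Add(-5, Rational(37585424475, 4497687178)) = Rational(15096988585, 4497687178) ≈ 3.3566)
Add(X, Add(Add(-1251192, z), 47435)) = Add(Rational(15096988585, 4497687178), Add(Add(-1251192, -10044), 47435)) = Add(Rational(15096988585, 4497687178), Add(-1261236, 47435)) = Add(Rational(15096988585, 4497687178), -1213801) = Rational(-5459282097354993, 4497687178)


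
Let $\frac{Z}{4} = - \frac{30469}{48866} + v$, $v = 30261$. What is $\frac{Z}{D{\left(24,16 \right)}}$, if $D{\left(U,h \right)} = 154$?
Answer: $\frac{1478703557}{1881341} \approx 785.98$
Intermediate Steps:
$Z = \frac{2957407114}{24433}$ ($Z = 4 \left(- \frac{30469}{48866} + 30261\right) = 4 \cdot \frac{1478703557}{48866} = \frac{2957407114}{24433} \approx 1.2104 \cdot 10^{5}$)
$\frac{Z}{D{\left(24,16 \right)}} = \frac{2957407114}{24433 \cdot 154} = \frac{2957407114}{24433} \cdot \frac{1}{154} = \frac{1478703557}{1881341}$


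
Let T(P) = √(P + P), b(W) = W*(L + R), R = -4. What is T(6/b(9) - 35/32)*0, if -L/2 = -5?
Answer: 0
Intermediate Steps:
L = 10 (L = -2*(-5) = 10)
b(W) = 6*W (b(W) = W*(10 - 4) = W*6 = 6*W)
T(P) = √2*√P (T(P) = √(2*P) = √2*√P)
T(6/b(9) - 35/32)*0 = (√2*√(6/((6*9)) - 35/32))*0 = (√2*√(6/54 - 35*1/32))*0 = (√2*√(6*(1/54) - 35/32))*0 = (√2*√(⅑ - 35/32))*0 = (√2*√(-283/288))*0 = (√2*(I*√566/24))*0 = (I*√283/12)*0 = 0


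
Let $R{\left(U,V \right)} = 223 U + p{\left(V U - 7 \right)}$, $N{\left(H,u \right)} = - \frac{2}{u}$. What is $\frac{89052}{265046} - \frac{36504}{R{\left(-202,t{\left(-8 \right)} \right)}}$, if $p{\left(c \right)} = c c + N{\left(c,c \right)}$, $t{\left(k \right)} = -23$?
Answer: $\frac{4413407633705010}{13202444943214129} \approx 0.33429$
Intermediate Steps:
$p{\left(c \right)} = c^{2} - \frac{2}{c}$ ($p{\left(c \right)} = c c - \frac{2}{c} = c^{2} - \frac{2}{c}$)
$R{\left(U,V \right)} = 223 U + \frac{-2 + \left(-7 + U V\right)^{3}}{-7 + U V}$ ($R{\left(U,V \right)} = 223 U + \frac{-2 + \left(V U - 7\right)^{3}}{V U - 7} = 223 U + \frac{-2 + \left(U V - 7\right)^{3}}{U V - 7} = 223 U + \frac{-2 + \left(-7 + U V\right)^{3}}{-7 + U V}$)
$\frac{89052}{265046} - \frac{36504}{R{\left(-202,t{\left(-8 \right)} \right)}} = \frac{89052}{265046} - \frac{36504}{\frac{1}{-7 - -4646} \left(-2 + \left(-7 - -4646\right) \left(\left(-7 - -4646\right)^{2} + 223 \left(-202\right)\right)\right)} = 89052 \cdot \frac{1}{265046} - \frac{36504}{\frac{1}{-7 + 4646} \left(-2 + \left(-7 + 4646\right) \left(\left(-7 + 4646\right)^{2} - 45046\right)\right)} = \frac{44526}{132523} - \frac{36504}{\frac{1}{4639} \left(-2 + 4639 \left(4639^{2} - 45046\right)\right)} = \frac{44526}{132523} - \frac{36504}{\frac{1}{4639} \left(-2 + 4639 \left(21520321 - 45046\right)\right)} = \frac{44526}{132523} - \frac{36504}{\frac{1}{4639} \left(-2 + 4639 \cdot 21475275\right)} = \frac{44526}{132523} - \frac{36504}{\frac{1}{4639} \left(-2 + 99623800725\right)} = \frac{44526}{132523} - \frac{36504}{\frac{1}{4639} \cdot 99623800723} = \frac{44526}{132523} - \frac{36504}{\frac{99623800723}{4639}} = \frac{44526}{132523} - \frac{169342056}{99623800723} = \frac{4413407633705010}{13202444943214129}$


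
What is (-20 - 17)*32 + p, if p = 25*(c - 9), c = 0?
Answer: -1409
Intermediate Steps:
p = -225 (p = 25*(0 - 9) = 25*(-9) = -225)
(-20 - 17)*32 + p = (-20 - 17)*32 - 225 = -37*32 - 225 = -1184 - 225 = -1409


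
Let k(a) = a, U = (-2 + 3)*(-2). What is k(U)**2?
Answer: 4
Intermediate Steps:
U = -2 (U = 1*(-2) = -2)
k(U)**2 = (-2)**2 = 4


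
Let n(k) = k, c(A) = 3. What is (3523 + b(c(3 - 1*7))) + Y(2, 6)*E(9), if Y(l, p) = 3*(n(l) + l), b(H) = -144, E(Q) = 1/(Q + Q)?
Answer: 10139/3 ≈ 3379.7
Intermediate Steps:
E(Q) = 1/(2*Q)
Y(l, p) = 6*l (Y(l, p) = 3*(l + l) = 3*(2*l) = 6*l)
(3523 + b(c(3 - 1*7))) + Y(2, 6)*E(9) = (3523 - 144) + (6*2)*((½)/9) = 3379 + 12*((½)*(⅑)) = 3379 + 12*(1/18) = 3379 + ⅔ = 10139/3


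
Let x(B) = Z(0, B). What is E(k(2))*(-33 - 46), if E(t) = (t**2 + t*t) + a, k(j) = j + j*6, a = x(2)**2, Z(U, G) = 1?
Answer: -31047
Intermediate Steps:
x(B) = 1
a = 1 (a = 1**2 = 1)
k(j) = 7*j (k(j) = j + 6*j = 7*j)
E(t) = 1 + 2*t**2 (E(t) = (t**2 + t*t) + 1 = (t**2 + t**2) + 1 = 2*t**2 + 1 = 1 + 2*t**2)
E(k(2))*(-33 - 46) = (1 + 2*(7*2)**2)*(-33 - 46) = (1 + 2*14**2)*(-79) = (1 + 2*196)*(-79) = (1 + 392)*(-79) = 393*(-79) = -31047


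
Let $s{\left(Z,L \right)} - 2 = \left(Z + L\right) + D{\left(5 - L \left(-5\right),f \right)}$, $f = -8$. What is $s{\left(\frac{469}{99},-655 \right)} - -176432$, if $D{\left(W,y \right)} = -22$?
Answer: $\frac{17400412}{99} \approx 1.7576 \cdot 10^{5}$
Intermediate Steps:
$s{\left(Z,L \right)} = -20 + L + Z$ ($s{\left(Z,L \right)} = 2 - \left(22 - L - Z\right) = 2 + \left(-22 + L + Z\right) = -20 + L + Z$)
$s{\left(\frac{469}{99},-655 \right)} - -176432 = \left(-20 - 655 + \frac{469}{99}\right) - -176432 = \left(-20 - 655 + 469 \cdot \frac{1}{99}\right) + 176432 = \left(-20 - 655 + \frac{469}{99}\right) + 176432 = - \frac{66356}{99} + 176432 = \frac{17400412}{99}$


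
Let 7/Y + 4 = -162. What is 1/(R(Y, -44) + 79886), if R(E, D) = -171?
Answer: 1/79715 ≈ 1.2545e-5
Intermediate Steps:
Y = -7/166 (Y = 7/(-4 - 162) = 7/(-166) = 7*(-1/166) = -7/166 ≈ -0.042169)
1/(R(Y, -44) + 79886) = 1/(-171 + 79886) = 1/79715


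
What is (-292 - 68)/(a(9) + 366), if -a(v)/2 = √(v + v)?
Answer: -3660/3719 - 60*√2/3719 ≈ -1.0070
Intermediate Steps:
a(v) = -2*√2*√v (a(v) = -2*√(v + v) = -2*√2*√v)
(-292 - 68)/(a(9) + 366) = (-292 - 68)/(-2*√2*√9 + 366) = -360/(-2*√2*3 + 366) = -360/(-6*√2 + 366) = -360/(366 - 6*√2)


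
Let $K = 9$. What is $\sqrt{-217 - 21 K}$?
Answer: $i \sqrt{406} \approx 20.149 i$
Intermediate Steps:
$\sqrt{-217 - 21 K} = \sqrt{-217 - 189} = \sqrt{-406} = i \sqrt{406}$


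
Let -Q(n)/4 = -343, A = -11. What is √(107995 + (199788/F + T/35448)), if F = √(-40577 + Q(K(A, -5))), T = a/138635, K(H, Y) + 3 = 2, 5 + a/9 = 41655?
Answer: √(1604808845514264658431625 - 75726450631919117040*I*√39205)/3854870830 ≈ 328.63 - 1.5352*I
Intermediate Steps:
a = 374850 (a = -45 + 9*41655 = -45 + 374895 = 374850)
K(H, Y) = -1 (K(H, Y) = -3 + 2 = -1)
T = 630/233 (T = 374850/138635 = 374850*(1/138635) = 630/233 ≈ 2.7039)
Q(n) = 1372 (Q(n) = -4*(-343) = 1372)
F = I*√39205 (F = √(-40577 + 1372) = √(-39205) = I*√39205 ≈ 198.0*I)
√(107995 + (199788/F + T/35448)) = √(107995 + (199788/((I*√39205)) + (630/233)/35448)) = √(107995 + (199788*(-I*√39205/39205) + (630/233)*(1/35448))) = √(107995 + (-199788*I*√39205/39205 + 15/196652)) = √(107995 + (15/196652 - 199788*I*√39205/39205)) = √(21237432755/196652 - 199788*I*√39205/39205)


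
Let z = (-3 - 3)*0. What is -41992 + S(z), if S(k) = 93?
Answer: -41899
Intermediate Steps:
z = 0 (z = -6*0 = 0)
-41992 + S(z) = -41992 + 93 = -41899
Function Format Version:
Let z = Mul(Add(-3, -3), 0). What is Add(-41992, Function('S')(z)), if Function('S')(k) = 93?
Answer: -41899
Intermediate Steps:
z = 0 (z = Mul(-6, 0) = 0)
Add(-41992, Function('S')(z)) = Add(-41992, 93) = -41899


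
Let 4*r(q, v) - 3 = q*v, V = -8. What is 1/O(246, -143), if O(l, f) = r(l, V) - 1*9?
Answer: -4/2001 ≈ -0.0019990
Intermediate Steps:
r(q, v) = 3/4 + q*v/4 (r(q, v) = 3/4 + (q*v)/4 = 3/4 + q*v/4)
O(l, f) = -33/4 - 2*l (O(l, f) = (3/4 + (1/4)*l*(-8)) - 1*9 = (3/4 - 2*l) - 9 = -33/4 - 2*l)
1/O(246, -143) = 1/(-33/4 - 2*246) = 1/(-33/4 - 492) = 1/(-2001/4) = -4/2001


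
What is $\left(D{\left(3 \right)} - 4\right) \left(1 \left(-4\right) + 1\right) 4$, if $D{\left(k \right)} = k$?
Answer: $12$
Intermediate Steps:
$\left(D{\left(3 \right)} - 4\right) \left(1 \left(-4\right) + 1\right) 4 = \left(3 - 4\right) \left(1 \left(-4\right) + 1\right) 4 = \left(3 - 4\right) \left(-4 + 1\right) 4 = \left(-1\right) \left(-3\right) 4 = 3 \cdot 4 = 12$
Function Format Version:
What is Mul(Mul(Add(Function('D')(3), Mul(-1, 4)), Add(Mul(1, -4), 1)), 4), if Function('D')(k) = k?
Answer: 12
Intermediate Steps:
Mul(Mul(Add(Function('D')(3), Mul(-1, 4)), Add(Mul(1, -4), 1)), 4) = Mul(Mul(Add(3, Mul(-1, 4)), Add(Mul(1, -4), 1)), 4) = Mul(Mul(Add(3, -4), Add(-4, 1)), 4) = Mul(Mul(-1, -3), 4) = Mul(3, 4) = 12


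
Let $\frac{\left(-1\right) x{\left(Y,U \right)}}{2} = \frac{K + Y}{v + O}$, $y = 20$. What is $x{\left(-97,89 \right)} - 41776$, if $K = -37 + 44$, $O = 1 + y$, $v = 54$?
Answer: $- \frac{208868}{5} \approx -41774.0$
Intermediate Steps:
$O = 21$ ($O = 1 + 20 = 21$)
$K = 7$
$x{\left(Y,U \right)} = - \frac{14}{75} - \frac{2 Y}{75}$ ($x{\left(Y,U \right)} = - 2 \frac{7 + Y}{54 + 21} = - 2 \frac{7 + Y}{75} = - 2 \left(7 + Y\right) \frac{1}{75} = - 2 \left(\frac{7}{75} + \frac{Y}{75}\right) = - \frac{14}{75} - \frac{2 Y}{75}$)
$x{\left(-97,89 \right)} - 41776 = \left(- \frac{14}{75} - - \frac{194}{75}\right) - 41776 = \left(- \frac{14}{75} + \frac{194}{75}\right) - 41776 = \frac{12}{5} - 41776 = - \frac{208868}{5}$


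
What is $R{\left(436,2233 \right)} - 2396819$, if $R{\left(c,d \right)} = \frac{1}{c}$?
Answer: $- \frac{1045013083}{436} \approx -2.3968 \cdot 10^{6}$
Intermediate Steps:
$R{\left(436,2233 \right)} - 2396819 = \frac{1}{436} - 2396819 = - \frac{1045013083}{436}$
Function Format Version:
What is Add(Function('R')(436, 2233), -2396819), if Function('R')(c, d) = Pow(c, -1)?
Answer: Rational(-1045013083, 436) ≈ -2.3968e+6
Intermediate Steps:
Add(Function('R')(436, 2233), -2396819) = Add(Pow(436, -1), -2396819) = Add(Rational(1, 436), -2396819) = Rational(-1045013083, 436)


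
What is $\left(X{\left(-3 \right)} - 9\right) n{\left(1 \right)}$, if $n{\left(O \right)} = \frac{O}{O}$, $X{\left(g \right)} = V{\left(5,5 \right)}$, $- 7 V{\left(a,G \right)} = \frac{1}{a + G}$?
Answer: $- \frac{631}{70} \approx -9.0143$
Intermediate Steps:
$V{\left(a,G \right)} = - \frac{1}{7 \left(G + a\right)}$ ($V{\left(a,G \right)} = - \frac{1}{7 \left(a + G\right)} = - \frac{1}{7 \left(G + a\right)}$)
$X{\left(g \right)} = - \frac{1}{70}$ ($X{\left(g \right)} = - \frac{1}{7 \cdot 5 + 7 \cdot 5} = - \frac{1}{35 + 35} = - \frac{1}{70}$)
$n{\left(O \right)} = 1$
$\left(X{\left(-3 \right)} - 9\right) n{\left(1 \right)} = \left(- \frac{1}{70} - 9\right) 1 = \left(- \frac{631}{70}\right) 1 = - \frac{631}{70}$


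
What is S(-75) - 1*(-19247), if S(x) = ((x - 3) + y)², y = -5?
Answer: 26136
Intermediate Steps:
S(x) = (-8 + x)² (S(x) = ((x - 3) - 5)² = ((-3 + x) - 5)² = (-8 + x)²)
S(-75) - 1*(-19247) = (-8 - 75)² - 1*(-19247) = (-83)² + 19247 = 6889 + 19247 = 26136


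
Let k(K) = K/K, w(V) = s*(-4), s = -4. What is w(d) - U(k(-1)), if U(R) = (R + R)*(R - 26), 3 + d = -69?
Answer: 66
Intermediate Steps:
d = -72 (d = -3 - 69 = -72)
w(V) = 16 (w(V) = -4*(-4) = 16)
k(K) = 1
U(R) = 2*R*(-26 + R) (U(R) = (2*R)*(-26 + R) = 2*R*(-26 + R))
w(d) - U(k(-1)) = 16 - 2*(-26 + 1) = 16 - 2*(-25) = 16 - 1*(-50) = 16 + 50 = 66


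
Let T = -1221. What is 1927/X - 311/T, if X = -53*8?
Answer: -2221003/517704 ≈ -4.2901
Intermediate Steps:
X = -424
1927/X - 311/T = 1927/(-424) - 311/(-1221) = 1927*(-1/424) - 311*(-1/1221) = -1927/424 + 311/1221 = -2221003/517704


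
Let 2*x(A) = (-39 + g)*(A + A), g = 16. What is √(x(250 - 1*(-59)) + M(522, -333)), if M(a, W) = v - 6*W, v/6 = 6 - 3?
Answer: I*√5091 ≈ 71.351*I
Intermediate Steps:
v = 18 (v = 6*(6 - 3) = 6*3 = 18)
M(a, W) = 18 - 6*W
x(A) = -23*A (x(A) = ((-39 + 16)*(A + A))/2 = (-46*A)/2 = -23*A)
√(x(250 - 1*(-59)) + M(522, -333)) = √(-23*(250 - 1*(-59)) + (18 - 6*(-333))) = √(-23*(250 + 59) + (18 + 1998)) = √(-23*309 + 2016) = √(-7107 + 2016) = √(-5091) = I*√5091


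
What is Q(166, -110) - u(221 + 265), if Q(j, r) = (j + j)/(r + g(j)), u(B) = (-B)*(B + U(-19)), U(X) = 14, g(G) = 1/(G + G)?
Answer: 8874006776/36519 ≈ 2.4300e+5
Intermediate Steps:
g(G) = 1/(2*G)
u(B) = -B*(14 + B) (u(B) = (-B)*(B + 14) = (-B)*(14 + B) = -B*(14 + B))
Q(j, r) = 2*j/(r + 1/(2*j)) (Q(j, r) = (j + j)/(r + 1/(2*j)) = (2*j)/(r + 1/(2*j)) = 2*j/(r + 1/(2*j)))
Q(166, -110) - u(221 + 265) = 4*166²/(1 + 2*166*(-110)) - (-1)*(221 + 265)*(14 + (221 + 265)) = 4*27556/(1 - 36520) - (-1)*486*(14 + 486) = 4*27556/(-36519) - (-1)*486*500 = 4*27556*(-1/36519) - 1*(-243000) = -110224/36519 + 243000 = 8874006776/36519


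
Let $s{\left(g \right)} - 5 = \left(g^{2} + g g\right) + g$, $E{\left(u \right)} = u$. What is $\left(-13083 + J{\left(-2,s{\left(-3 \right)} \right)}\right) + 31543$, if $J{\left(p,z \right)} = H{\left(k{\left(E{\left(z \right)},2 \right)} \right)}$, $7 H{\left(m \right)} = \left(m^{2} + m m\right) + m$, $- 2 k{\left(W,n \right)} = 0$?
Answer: $18460$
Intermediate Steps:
$k{\left(W,n \right)} = 0$ ($k{\left(W,n \right)} = \left(- \frac{1}{2}\right) 0 = 0$)
$H{\left(m \right)} = \frac{m}{7} + \frac{2 m^{2}}{7}$ ($H{\left(m \right)} = \frac{\left(m^{2} + m m\right) + m}{7} = \frac{\left(m^{2} + m^{2}\right) + m}{7} = \frac{2 m^{2} + m}{7} = \frac{m + 2 m^{2}}{7} = \frac{m}{7} + \frac{2 m^{2}}{7}$)
$s{\left(g \right)} = 5 + g + 2 g^{2}$ ($s{\left(g \right)} = 5 + \left(\left(g^{2} + g g\right) + g\right) = 5 + \left(\left(g^{2} + g^{2}\right) + g\right) = 5 + \left(2 g^{2} + g\right) = 5 + \left(g + 2 g^{2}\right) = 5 + g + 2 g^{2}$)
$J{\left(p,z \right)} = 0$ ($J{\left(p,z \right)} = \frac{1}{7} \cdot 0 \left(1 + 2 \cdot 0\right) = \frac{1}{7} \cdot 0 \left(1 + 0\right) = \frac{1}{7} \cdot 0 \cdot 1 = 0$)
$\left(-13083 + J{\left(-2,s{\left(-3 \right)} \right)}\right) + 31543 = \left(-13083 + 0\right) + 31543 = -13083 + 31543 = 18460$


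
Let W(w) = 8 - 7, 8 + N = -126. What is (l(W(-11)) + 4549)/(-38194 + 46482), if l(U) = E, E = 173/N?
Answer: 609393/1110592 ≈ 0.54871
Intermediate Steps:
N = -134 (N = -8 - 126 = -134)
W(w) = 1
E = -173/134 (E = 173/(-134) = 173*(-1/134) = -173/134 ≈ -1.2910)
l(U) = -173/134
(l(W(-11)) + 4549)/(-38194 + 46482) = (-173/134 + 4549)/(-38194 + 46482) = (609393/134)/8288 = (609393/134)*(1/8288) = 609393/1110592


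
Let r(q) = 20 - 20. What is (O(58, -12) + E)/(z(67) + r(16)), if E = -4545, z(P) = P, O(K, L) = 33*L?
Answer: -4941/67 ≈ -73.746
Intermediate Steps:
r(q) = 0
(O(58, -12) + E)/(z(67) + r(16)) = (33*(-12) - 4545)/(67 + 0) = (-396 - 4545)/67 = -4941*1/67 = -4941/67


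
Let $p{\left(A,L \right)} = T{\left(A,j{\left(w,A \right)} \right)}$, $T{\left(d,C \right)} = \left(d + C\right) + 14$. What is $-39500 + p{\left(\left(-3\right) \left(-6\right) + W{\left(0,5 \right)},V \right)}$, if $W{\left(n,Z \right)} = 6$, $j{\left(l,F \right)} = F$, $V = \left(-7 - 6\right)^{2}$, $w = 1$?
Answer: $-39438$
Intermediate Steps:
$V = 169$ ($V = \left(-13\right)^{2} = 169$)
$T{\left(d,C \right)} = 14 + C + d$ ($T{\left(d,C \right)} = \left(C + d\right) + 14 = 14 + C + d$)
$p{\left(A,L \right)} = 14 + 2 A$ ($p{\left(A,L \right)} = 14 + A + A = 14 + 2 A$)
$-39500 + p{\left(\left(-3\right) \left(-6\right) + W{\left(0,5 \right)},V \right)} = -39500 + \left(14 + 2 \left(\left(-3\right) \left(-6\right) + 6\right)\right) = -39500 + \left(14 + 2 \left(18 + 6\right)\right) = -39500 + \left(14 + 2 \cdot 24\right) = -39500 + \left(14 + 48\right) = -39500 + 62 = -39438$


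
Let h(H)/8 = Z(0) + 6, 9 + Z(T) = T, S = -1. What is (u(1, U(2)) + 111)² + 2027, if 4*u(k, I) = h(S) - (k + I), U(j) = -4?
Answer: 211361/16 ≈ 13210.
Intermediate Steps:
Z(T) = -9 + T
h(H) = -24 (h(H) = 8*((-9 + 0) + 6) = 8*(-9 + 6) = 8*(-3) = -24)
u(k, I) = -6 - I/4 - k/4 (u(k, I) = (-24 - (k + I))/4 = (-24 - (I + k))/4 = (-24 + (-I - k))/4 = (-24 - I - k)/4 = -6 - I/4 - k/4)
(u(1, U(2)) + 111)² + 2027 = ((-6 - ¼*(-4) - ¼*1) + 111)² + 2027 = ((-6 + 1 - ¼) + 111)² + 2027 = (-21/4 + 111)² + 2027 = (423/4)² + 2027 = 178929/16 + 2027 = 211361/16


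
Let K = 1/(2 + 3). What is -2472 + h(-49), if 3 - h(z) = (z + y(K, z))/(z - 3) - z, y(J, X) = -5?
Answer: -65495/26 ≈ -2519.0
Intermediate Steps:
K = ⅕ (K = 1/5 = ⅕ ≈ 0.20000)
h(z) = 3 + z - (-5 + z)/(-3 + z) (h(z) = 3 - ((z - 5)/(z - 3) - z) = 3 - ((-5 + z)/(-3 + z) - z) = 3 - (-z + (-5 + z)/(-3 + z)) = 3 + (z - (-5 + z)/(-3 + z)) = 3 + z - (-5 + z)/(-3 + z))
-2472 + h(-49) = -2472 + (-4 + (-49)² - 1*(-49))/(-3 - 49) = -2472 + (-4 + 2401 + 49)/(-52) = -2472 - 1/52*2446 = -2472 - 1223/26 = -65495/26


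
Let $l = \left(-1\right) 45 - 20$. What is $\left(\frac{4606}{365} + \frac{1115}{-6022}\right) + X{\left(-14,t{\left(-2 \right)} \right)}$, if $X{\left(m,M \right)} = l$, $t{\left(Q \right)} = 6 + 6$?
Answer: $- \frac{115541593}{2198030} \approx -52.566$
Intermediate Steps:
$l = -65$ ($l = -45 - 20 = -65$)
$t{\left(Q \right)} = 12$
$X{\left(m,M \right)} = -65$
$\left(\frac{4606}{365} + \frac{1115}{-6022}\right) + X{\left(-14,t{\left(-2 \right)} \right)} = \left(\frac{4606}{365} + \frac{1115}{-6022}\right) - 65 = \left(4606 \cdot \frac{1}{365} + 1115 \left(- \frac{1}{6022}\right)\right) - 65 = \left(\frac{4606}{365} - \frac{1115}{6022}\right) - 65 = \frac{27330357}{2198030} - 65 = - \frac{115541593}{2198030}$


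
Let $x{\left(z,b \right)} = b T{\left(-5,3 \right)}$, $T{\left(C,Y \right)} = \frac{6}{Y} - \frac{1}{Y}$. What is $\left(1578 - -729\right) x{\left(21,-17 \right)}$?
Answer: $-65365$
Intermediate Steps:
$T{\left(C,Y \right)} = \frac{5}{Y}$
$x{\left(z,b \right)} = \frac{5 b}{3}$ ($x{\left(z,b \right)} = b \frac{5}{3} = \frac{5 b}{3}$)
$\left(1578 - -729\right) x{\left(21,-17 \right)} = \left(1578 - -729\right) \frac{5}{3} \left(-17\right) = \left(1578 + 729\right) \left(- \frac{85}{3}\right) = 2307 \left(- \frac{85}{3}\right) = -65365$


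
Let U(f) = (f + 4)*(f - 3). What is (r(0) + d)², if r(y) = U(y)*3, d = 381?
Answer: 119025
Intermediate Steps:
U(f) = (-3 + f)*(4 + f) (U(f) = (4 + f)*(-3 + f) = (-3 + f)*(4 + f))
r(y) = -36 + 3*y + 3*y² (r(y) = (-12 + y + y²)*3 = -36 + 3*y + 3*y²)
(r(0) + d)² = ((-36 + 3*0 + 3*0²) + 381)² = ((-36 + 0 + 3*0) + 381)² = ((-36 + 0 + 0) + 381)² = (-36 + 381)² = 345² = 119025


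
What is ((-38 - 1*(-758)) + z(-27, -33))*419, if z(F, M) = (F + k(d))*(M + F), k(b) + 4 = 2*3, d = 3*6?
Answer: 930180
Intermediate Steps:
d = 18
k(b) = 2 (k(b) = -4 + 2*3 = -4 + 6 = 2)
z(F, M) = (2 + F)*(F + M) (z(F, M) = (F + 2)*(M + F) = (2 + F)*(F + M))
((-38 - 1*(-758)) + z(-27, -33))*419 = ((-38 - 1*(-758)) + ((-27)**2 + 2*(-27) + 2*(-33) - 27*(-33)))*419 = ((-38 + 758) + (729 - 54 - 66 + 891))*419 = (720 + 1500)*419 = 2220*419 = 930180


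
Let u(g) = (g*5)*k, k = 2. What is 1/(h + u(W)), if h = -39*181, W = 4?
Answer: -1/7019 ≈ -0.00014247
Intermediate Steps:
u(g) = 10*g (u(g) = (g*5)*2 = (5*g)*2 = 10*g)
h = -7059
1/(h + u(W)) = 1/(-7059 + 10*4) = 1/(-7059 + 40) = 1/(-7019) = -1/7019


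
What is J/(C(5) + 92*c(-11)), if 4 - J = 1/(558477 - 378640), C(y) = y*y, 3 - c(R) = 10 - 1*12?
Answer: 719347/87220945 ≈ 0.0082474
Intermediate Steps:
c(R) = 5 (c(R) = 3 - (10 - 1*12) = 3 - (10 - 12) = 3 - 1*(-2) = 3 + 2 = 5)
C(y) = y²
J = 719347/179837 (J = 4 - 1/(558477 - 378640) = 4 - 1/179837 = 719347/179837 ≈ 4.0000)
J/(C(5) + 92*c(-11)) = 719347/(179837*(5² + 92*5)) = 719347/(179837*(25 + 460)) = (719347/179837)/485 = (719347/179837)*(1/485) = 719347/87220945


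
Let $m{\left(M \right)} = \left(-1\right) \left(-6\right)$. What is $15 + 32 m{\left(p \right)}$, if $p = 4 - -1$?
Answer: $207$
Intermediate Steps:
$p = 5$ ($p = 4 + 1 = 5$)
$m{\left(M \right)} = 6$
$15 + 32 m{\left(p \right)} = 15 + 32 \cdot 6 = 15 + 192 = 207$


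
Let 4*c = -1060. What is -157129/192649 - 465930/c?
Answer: 17943861877/10210397 ≈ 1757.4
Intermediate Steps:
c = -265 (c = (1/4)*(-1060) = -265)
-157129/192649 - 465930/c = -157129/192649 - 465930/(-265) = -157129*1/192649 - 465930*(-1/265) = -157129/192649 + 93186/53 = 17943861877/10210397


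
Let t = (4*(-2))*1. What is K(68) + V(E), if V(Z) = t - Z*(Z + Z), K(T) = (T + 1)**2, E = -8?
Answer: 4625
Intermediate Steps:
t = -8 (t = -8*1 = -8)
K(T) = (1 + T)**2
V(Z) = -8 - 2*Z**2 (V(Z) = -8 - Z*(Z + Z) = -8 - Z*2*Z = -8 - 2*Z**2)
K(68) + V(E) = (1 + 68)**2 + (-8 - 2*(-8)**2) = 69**2 + (-8 - 2*64) = 4761 + (-8 - 128) = 4761 - 136 = 4625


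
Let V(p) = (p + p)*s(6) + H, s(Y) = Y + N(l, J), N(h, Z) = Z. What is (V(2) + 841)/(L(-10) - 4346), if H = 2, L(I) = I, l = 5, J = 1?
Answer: -871/4356 ≈ -0.19995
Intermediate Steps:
s(Y) = 1 + Y (s(Y) = Y + 1 = 1 + Y)
V(p) = 2 + 14*p (V(p) = (p + p)*(1 + 6) + 2 = (2*p)*7 + 2 = 14*p + 2 = 2 + 14*p)
(V(2) + 841)/(L(-10) - 4346) = ((2 + 14*2) + 841)/(-10 - 4346) = ((2 + 28) + 841)/(-4356) = (30 + 841)*(-1/4356) = 871*(-1/4356) = -871/4356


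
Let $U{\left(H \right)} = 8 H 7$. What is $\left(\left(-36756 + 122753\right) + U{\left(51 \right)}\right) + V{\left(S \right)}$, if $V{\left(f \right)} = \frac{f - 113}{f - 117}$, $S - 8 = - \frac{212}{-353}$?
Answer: $\frac{3399996898}{38265} \approx 88854.0$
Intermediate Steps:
$S = \frac{3036}{353}$ ($S = 8 - \frac{212}{-353} = 8 - - \frac{212}{353} = 8 + \frac{212}{353} = \frac{3036}{353} \approx 8.6006$)
$V{\left(f \right)} = \frac{-113 + f}{-117 + f}$
$U{\left(H \right)} = 56 H$
$\left(\left(-36756 + 122753\right) + U{\left(51 \right)}\right) + V{\left(S \right)} = \left(\left(-36756 + 122753\right) + 56 \cdot 51\right) + \frac{-113 + \frac{3036}{353}}{-117 + \frac{3036}{353}} = \left(85997 + 2856\right) + \frac{1}{- \frac{38265}{353}} \left(- \frac{36853}{353}\right) = 88853 - - \frac{36853}{38265} = 88853 + \frac{36853}{38265} = \frac{3399996898}{38265}$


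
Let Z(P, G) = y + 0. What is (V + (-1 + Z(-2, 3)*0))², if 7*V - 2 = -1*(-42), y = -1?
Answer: 1369/49 ≈ 27.939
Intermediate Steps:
Z(P, G) = -1 (Z(P, G) = -1 + 0 = -1)
V = 44/7 (V = 2/7 + (-1*(-42))/7 = 2/7 + (⅐)*42 = 2/7 + 6 = 44/7 ≈ 6.2857)
(V + (-1 + Z(-2, 3)*0))² = (44/7 + (-1 - 1*0))² = (44/7 + (-1 + 0))² = (44/7 - 1)² = (37/7)² = 1369/49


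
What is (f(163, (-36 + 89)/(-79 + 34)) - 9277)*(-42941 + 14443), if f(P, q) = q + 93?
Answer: 11779163834/45 ≈ 2.6176e+8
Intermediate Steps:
f(P, q) = 93 + q
(f(163, (-36 + 89)/(-79 + 34)) - 9277)*(-42941 + 14443) = ((93 + (-36 + 89)/(-79 + 34)) - 9277)*(-42941 + 14443) = ((93 + 53/(-45)) - 9277)*(-28498) = ((93 + 53*(-1/45)) - 9277)*(-28498) = ((93 - 53/45) - 9277)*(-28498) = (4132/45 - 9277)*(-28498) = -413333/45*(-28498) = 11779163834/45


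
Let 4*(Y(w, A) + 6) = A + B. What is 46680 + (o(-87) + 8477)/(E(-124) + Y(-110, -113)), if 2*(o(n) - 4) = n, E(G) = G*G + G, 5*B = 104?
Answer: 14212314870/304459 ≈ 46681.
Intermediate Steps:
B = 104/5 (B = (⅕)*104 = 104/5 ≈ 20.800)
E(G) = G + G² (E(G) = G² + G = G + G²)
Y(w, A) = -⅘ + A/4 (Y(w, A) = -6 + (A + 104/5)/4 = -6 + (104/5 + A)/4 = -6 + (26/5 + A/4) = -⅘ + A/4)
o(n) = 4 + n/2
46680 + (o(-87) + 8477)/(E(-124) + Y(-110, -113)) = 46680 + ((4 + (½)*(-87)) + 8477)/(-124*(1 - 124) + (-⅘ + (¼)*(-113))) = 46680 + ((4 - 87/2) + 8477)/(-124*(-123) + (-⅘ - 113/4)) = 46680 + (-79/2 + 8477)/(15252 - 581/20) = 46680 + 16875/(2*(304459/20)) = 46680 + (16875/2)*(20/304459) = 46680 + 168750/304459 = 14212314870/304459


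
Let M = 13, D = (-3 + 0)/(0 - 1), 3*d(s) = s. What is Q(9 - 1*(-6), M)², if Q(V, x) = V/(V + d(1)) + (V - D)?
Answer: 356409/2116 ≈ 168.44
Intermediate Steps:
d(s) = s/3
D = 3 (D = -3/(-1) = -3*(-1) = 3)
Q(V, x) = -3 + V + V/(⅓ + V) (Q(V, x) = V/(V + (⅓)*1) + (V - 1*3) = V/(V + ⅓) + (V - 3) = V/(⅓ + V) + (-3 + V) = -3 + V + V/(⅓ + V))
Q(9 - 1*(-6), M)² = ((-3 - 5*(9 - 1*(-6)) + 3*(9 - 1*(-6))²)/(1 + 3*(9 - 1*(-6))))² = ((-3 - 5*(9 + 6) + 3*(9 + 6)²)/(1 + 3*(9 + 6)))² = ((-3 - 5*15 + 3*15²)/(1 + 3*15))² = ((-3 - 75 + 3*225)/(1 + 45))² = ((-3 - 75 + 675)/46)² = ((1/46)*597)² = (597/46)² = 356409/2116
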